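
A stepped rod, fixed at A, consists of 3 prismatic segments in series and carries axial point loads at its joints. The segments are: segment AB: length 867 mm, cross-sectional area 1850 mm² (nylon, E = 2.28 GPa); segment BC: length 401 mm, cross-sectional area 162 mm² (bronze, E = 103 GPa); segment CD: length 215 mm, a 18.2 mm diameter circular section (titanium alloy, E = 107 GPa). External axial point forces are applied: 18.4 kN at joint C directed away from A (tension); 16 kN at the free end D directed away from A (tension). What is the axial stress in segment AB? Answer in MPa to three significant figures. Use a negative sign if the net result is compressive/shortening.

Internal axial forces (sectioning from the free end, tension +): N_CD = 16 kN, N_BC = 34.4 kN, N_AB = 34.4 kN.
σ_AB = N_AB/A_AB = 34400/1850 = 18.59 MPa.

18.6 MPa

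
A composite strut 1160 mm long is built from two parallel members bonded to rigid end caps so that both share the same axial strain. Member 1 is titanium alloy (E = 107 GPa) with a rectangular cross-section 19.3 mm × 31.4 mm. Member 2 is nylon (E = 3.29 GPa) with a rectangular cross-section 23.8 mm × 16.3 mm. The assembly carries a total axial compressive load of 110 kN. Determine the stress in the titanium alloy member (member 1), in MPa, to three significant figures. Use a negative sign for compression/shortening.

-178 MPa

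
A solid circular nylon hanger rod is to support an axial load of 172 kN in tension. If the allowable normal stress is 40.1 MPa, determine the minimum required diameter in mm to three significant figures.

73.9 mm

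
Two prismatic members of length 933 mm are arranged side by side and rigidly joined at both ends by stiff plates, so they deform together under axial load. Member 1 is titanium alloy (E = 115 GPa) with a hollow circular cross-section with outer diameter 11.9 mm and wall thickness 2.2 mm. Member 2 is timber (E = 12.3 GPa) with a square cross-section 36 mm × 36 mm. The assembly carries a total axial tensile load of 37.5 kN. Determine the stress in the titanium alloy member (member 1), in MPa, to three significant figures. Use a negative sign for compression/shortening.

182 MPa

A_1 = 67.04 mm².
A_2 = 1296 mm².
Equal strain + equilibrium ⇒ each member carries load in proportion to AE: A₁E₁ = 7710000 N, A₂E₂ = 15940000 N, ΣAE = 23650000 N.
σ₁ = P·E₁/ΣAE = 37500·115000/23650000 = 182.3 MPa.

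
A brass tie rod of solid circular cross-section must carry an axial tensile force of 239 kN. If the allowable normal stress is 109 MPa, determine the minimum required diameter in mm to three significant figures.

Required area A ≥ P/σ_allow = 239000/109 = 2193 mm².
For a solid circular section, d ≥ √(4A/π) = 52.84 mm.

52.8 mm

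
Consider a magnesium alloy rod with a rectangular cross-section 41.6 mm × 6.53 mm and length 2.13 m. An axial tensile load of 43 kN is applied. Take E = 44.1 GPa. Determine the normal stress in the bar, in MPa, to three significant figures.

158 MPa

A = 271.6 mm².
σ = N/A = 43000/271.6 = 158.3 MPa.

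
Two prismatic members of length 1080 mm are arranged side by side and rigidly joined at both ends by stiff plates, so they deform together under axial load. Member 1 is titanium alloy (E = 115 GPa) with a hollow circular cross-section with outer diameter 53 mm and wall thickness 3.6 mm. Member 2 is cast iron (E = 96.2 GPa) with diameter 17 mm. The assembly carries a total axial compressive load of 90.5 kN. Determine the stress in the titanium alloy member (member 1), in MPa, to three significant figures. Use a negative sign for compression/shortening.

A_1 = 558.7 mm².
A_2 = 227 mm².
Equal strain + equilibrium ⇒ each member carries load in proportion to AE: A₁E₁ = 64250000 N, A₂E₂ = 21840000 N, ΣAE = 86090000 N.
σ₁ = P·E₁/ΣAE = -90500·115000/86090000 = -120.9 MPa.

-121 MPa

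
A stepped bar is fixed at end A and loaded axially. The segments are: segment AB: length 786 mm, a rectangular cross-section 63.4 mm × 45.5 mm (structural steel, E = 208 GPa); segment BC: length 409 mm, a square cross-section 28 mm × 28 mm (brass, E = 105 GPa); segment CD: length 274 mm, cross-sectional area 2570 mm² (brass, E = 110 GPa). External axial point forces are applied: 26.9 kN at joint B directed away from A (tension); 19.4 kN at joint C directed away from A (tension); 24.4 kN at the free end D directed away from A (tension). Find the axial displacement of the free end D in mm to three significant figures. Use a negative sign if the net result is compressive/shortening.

Internal axial forces (sectioning from the free end, tension +): N_CD = 24.4 kN, N_BC = 43.8 kN, N_AB = 70.7 kN.
A_AB = 2885 mm².
A_BC = 784 mm².
δ_AB = 70700·786/(2885·208000) = 0.09261 mm
δ_BC = 43800·409/(784·105000) = 0.2176 mm
δ_CD = 24400·274/(2570·110000) = 0.02365 mm
δ = Σδ_i = 0.3339 mm.

0.334 mm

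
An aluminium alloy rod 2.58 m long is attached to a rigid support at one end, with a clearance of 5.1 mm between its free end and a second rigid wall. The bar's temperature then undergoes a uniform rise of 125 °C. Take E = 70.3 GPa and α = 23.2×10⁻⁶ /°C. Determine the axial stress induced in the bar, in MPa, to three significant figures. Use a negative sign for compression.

Free thermal expansion αLΔT = 23.2e-6 · 2580 · 125 = 7.482 mm.
The walls engage after the gap closes; constrained expansion = 7.482 − 5.1 = 2.382 mm.
The walls impose strain ε = −(2.382)/2580 = -9.2326e-04; σ = Eε = 70300 · -9.2326e-04 = -64.9 MPa.

-64.9 MPa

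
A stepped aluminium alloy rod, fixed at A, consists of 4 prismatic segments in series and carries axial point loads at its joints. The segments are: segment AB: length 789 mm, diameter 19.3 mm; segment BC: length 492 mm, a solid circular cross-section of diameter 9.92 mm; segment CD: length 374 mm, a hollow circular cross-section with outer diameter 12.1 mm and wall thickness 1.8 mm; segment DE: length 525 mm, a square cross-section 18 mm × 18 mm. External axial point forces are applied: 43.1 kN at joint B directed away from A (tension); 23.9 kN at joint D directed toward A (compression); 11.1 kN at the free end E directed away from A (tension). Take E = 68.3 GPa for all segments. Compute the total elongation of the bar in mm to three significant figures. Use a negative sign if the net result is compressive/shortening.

-0.937 mm

Internal axial forces (sectioning from the free end, tension +): N_DE = 11.1 kN, N_CD = -12.8 kN, N_BC = -12.8 kN, N_AB = 30.3 kN.
A_AB = 292.6 mm².
A_BC = 77.29 mm².
A_CD = 58.25 mm².
A_DE = 324 mm².
δ_AB = 30300·789/(292.6·68300) = 1.196 mm
δ_BC = -12800·492/(77.29·68300) = -1.193 mm
δ_CD = -12800·374/(58.25·68300) = -1.203 mm
δ_DE = 11100·525/(324·68300) = 0.2633 mm
δ = Σδ_i = -0.9366 mm.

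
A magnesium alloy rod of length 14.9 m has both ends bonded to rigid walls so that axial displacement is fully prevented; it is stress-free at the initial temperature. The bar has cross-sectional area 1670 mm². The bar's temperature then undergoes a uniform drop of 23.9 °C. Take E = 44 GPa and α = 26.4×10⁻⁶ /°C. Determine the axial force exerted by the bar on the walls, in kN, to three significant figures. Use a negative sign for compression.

Free thermal expansion αLΔT = 26.4e-6 · 14900 · -23.9 = -9.401 mm.
The walls impose strain ε = −(-9.401)/14900 = 6.3096e-04; σ = Eε = 44000 · 6.3096e-04 = 27.76 MPa.
Wall reaction R = σ·A = 27.76·1670 = 46360 N = 46.36 kN.

46.4 kN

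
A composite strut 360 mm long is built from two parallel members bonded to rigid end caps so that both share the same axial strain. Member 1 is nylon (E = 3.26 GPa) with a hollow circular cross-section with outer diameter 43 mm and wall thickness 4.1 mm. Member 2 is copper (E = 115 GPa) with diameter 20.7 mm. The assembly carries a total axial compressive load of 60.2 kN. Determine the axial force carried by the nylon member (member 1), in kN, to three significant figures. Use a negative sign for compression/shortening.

-2.44 kN

A_1 = 501.1 mm².
A_2 = 336.5 mm².
Equal strain + equilibrium ⇒ each member carries load in proportion to AE: A₁E₁ = 1633000 N, A₂E₂ = 38700000 N, ΣAE = 40330000 N.
F₁ = P·A₁E₁/ΣAE = -60200·1633000/40330000 = -2438 N.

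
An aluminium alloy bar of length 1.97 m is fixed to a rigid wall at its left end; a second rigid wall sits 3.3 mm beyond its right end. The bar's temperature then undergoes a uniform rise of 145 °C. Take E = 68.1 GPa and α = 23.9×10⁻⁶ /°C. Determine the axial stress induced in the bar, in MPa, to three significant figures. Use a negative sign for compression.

-122 MPa

Free thermal expansion αLΔT = 23.9e-6 · 1970 · 145 = 6.827 mm.
The walls engage after the gap closes; constrained expansion = 6.827 − 3.3 = 3.527 mm.
The walls impose strain ε = −(3.527)/1970 = -1.7904e-03; σ = Eε = 68100 · -1.7904e-03 = -121.9 MPa.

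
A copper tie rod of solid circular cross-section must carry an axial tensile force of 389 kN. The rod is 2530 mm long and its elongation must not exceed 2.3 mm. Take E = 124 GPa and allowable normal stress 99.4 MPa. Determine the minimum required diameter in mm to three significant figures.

Required area A ≥ P/σ_allow = 389000/99.4 = 3913 mm².
For a solid circular section, d ≥ √(4A/π) = 70.59 mm.
Elongation limit: A ≥ PL/(Eδ_allow) = 389000·2530/(124000·2.3) = 3451 mm² ⇒ d ≥ 66.29 mm.
The stress limit governs.

70.6 mm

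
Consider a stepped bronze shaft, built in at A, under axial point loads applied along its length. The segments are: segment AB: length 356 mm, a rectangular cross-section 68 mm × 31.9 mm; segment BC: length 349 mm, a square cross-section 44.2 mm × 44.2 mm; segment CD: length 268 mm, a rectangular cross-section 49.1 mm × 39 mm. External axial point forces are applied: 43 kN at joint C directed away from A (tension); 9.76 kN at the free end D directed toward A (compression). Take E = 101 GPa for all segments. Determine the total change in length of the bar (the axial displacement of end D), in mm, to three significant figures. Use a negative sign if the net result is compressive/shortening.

Internal axial forces (sectioning from the free end, tension +): N_CD = -9.76 kN, N_BC = 33.24 kN, N_AB = 33.24 kN.
A_AB = 2169 mm².
A_BC = 1954 mm².
A_CD = 1915 mm².
δ_AB = 33240·356/(2169·101000) = 0.05401 mm
δ_BC = 33240·349/(1954·101000) = 0.05879 mm
δ_CD = -9760·268/(1915·101000) = -0.01352 mm
δ = Σδ_i = 0.09928 mm.

0.0993 mm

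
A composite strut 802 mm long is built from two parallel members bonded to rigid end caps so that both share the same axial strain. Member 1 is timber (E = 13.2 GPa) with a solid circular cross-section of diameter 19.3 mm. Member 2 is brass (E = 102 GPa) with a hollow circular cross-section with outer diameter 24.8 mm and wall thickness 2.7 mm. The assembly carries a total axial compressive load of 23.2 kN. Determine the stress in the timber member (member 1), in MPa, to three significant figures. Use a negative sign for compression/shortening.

-13.3 MPa

A_1 = 292.6 mm².
A_2 = 187.5 mm².
Equal strain + equilibrium ⇒ each member carries load in proportion to AE: A₁E₁ = 3862000 N, A₂E₂ = 19120000 N, ΣAE = 22980000 N.
σ₁ = P·E₁/ΣAE = -23200·13200/22980000 = -13.32 MPa.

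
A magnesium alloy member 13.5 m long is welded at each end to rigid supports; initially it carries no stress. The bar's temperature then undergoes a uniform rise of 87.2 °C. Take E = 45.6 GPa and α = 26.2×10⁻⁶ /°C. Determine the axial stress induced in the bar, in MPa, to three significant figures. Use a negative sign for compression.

Free thermal expansion αLΔT = 26.2e-6 · 13500 · 87.2 = 30.84 mm.
The walls impose strain ε = −(30.84)/13500 = -2.2846e-03; σ = Eε = 45600 · -2.2846e-03 = -104.2 MPa.

-104 MPa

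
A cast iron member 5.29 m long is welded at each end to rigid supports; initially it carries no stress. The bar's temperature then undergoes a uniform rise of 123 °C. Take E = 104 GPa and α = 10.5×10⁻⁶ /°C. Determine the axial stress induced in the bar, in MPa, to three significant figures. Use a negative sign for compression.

-134 MPa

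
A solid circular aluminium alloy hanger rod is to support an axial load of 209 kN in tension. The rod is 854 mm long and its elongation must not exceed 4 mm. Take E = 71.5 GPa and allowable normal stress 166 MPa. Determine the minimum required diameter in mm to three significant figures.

Required area A ≥ P/σ_allow = 209000/166 = 1259 mm².
For a solid circular section, d ≥ √(4A/π) = 40.04 mm.
Elongation limit: A ≥ PL/(Eδ_allow) = 209000·854/(71500·4) = 624.1 mm² ⇒ d ≥ 28.19 mm.
The stress limit governs.

40.0 mm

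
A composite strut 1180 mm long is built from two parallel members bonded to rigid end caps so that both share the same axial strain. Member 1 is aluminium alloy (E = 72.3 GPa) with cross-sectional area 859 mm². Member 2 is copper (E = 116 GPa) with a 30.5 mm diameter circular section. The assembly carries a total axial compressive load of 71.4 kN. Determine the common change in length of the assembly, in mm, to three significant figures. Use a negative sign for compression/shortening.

A_2 = 730.6 mm².
Equal strain + equilibrium ⇒ each member carries load in proportion to AE: A₁E₁ = 62110000 N, A₂E₂ = 84750000 N, ΣAE = 146900000 N.
δ = PL/ΣAE = -71400·1180/146900000 = -0.5737 mm.

-0.574 mm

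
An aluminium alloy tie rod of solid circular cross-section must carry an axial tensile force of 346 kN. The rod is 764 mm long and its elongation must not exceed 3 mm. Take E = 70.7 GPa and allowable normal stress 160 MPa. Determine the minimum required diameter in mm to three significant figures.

52.5 mm

Required area A ≥ P/σ_allow = 346000/160 = 2162 mm².
For a solid circular section, d ≥ √(4A/π) = 52.47 mm.
Elongation limit: A ≥ PL/(Eδ_allow) = 346000·764/(70700·3) = 1246 mm² ⇒ d ≥ 39.84 mm.
The stress limit governs.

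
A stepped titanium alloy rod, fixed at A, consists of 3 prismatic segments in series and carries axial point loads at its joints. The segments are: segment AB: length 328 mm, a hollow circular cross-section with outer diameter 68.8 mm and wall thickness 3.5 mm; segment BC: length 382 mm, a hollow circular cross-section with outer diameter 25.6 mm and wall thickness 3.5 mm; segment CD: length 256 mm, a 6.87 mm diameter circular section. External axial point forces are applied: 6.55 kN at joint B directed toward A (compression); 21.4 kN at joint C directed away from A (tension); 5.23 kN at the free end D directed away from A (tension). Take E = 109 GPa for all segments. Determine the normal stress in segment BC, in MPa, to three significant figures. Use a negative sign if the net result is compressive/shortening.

Internal axial forces (sectioning from the free end, tension +): N_CD = 5.23 kN, N_BC = 26.63 kN, N_AB = 20.08 kN.
A_BC = 243 mm².
σ_BC = N_BC/A_BC = 26630/243 = 109.6 MPa.

110 MPa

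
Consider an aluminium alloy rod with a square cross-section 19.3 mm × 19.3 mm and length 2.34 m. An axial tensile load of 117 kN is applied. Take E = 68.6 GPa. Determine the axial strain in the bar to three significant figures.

A = 372.5 mm².
σ = N/A = 314.1 MPa; ε = σ/E = 314.1/68600 = 4.579e-03.

0.00458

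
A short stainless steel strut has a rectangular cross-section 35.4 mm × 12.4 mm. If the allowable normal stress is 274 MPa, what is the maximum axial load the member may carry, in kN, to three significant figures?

A = 439 mm².
P_max = σ_allow · A = 274 · 439 = 120300 N = 120.3 kN.

120 kN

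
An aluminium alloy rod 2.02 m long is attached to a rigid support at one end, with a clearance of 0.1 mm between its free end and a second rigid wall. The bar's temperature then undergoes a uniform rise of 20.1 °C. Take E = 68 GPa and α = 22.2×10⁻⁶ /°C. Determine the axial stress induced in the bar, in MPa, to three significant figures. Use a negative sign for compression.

-27.0 MPa

Free thermal expansion αLΔT = 22.2e-6 · 2020 · 20.1 = 0.9014 mm.
The walls engage after the gap closes; constrained expansion = 0.9014 − 0.1 = 0.8014 mm.
The walls impose strain ε = −(0.8014)/2020 = -3.9672e-04; σ = Eε = 68000 · -3.9672e-04 = -26.98 MPa.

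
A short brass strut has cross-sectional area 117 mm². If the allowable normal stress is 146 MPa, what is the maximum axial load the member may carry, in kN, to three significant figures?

17.1 kN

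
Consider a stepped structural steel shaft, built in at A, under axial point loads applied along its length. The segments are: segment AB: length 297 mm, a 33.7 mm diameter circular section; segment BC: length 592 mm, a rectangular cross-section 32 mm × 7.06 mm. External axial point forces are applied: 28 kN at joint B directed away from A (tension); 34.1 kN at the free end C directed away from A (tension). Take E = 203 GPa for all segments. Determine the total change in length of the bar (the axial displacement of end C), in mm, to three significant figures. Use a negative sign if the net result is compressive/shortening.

Internal axial forces (sectioning from the free end, tension +): N_BC = 34.1 kN, N_AB = 62.1 kN.
A_AB = 892 mm².
A_BC = 225.9 mm².
δ_AB = 62100·297/(892·203000) = 0.1019 mm
δ_BC = 34100·592/(225.9·203000) = 0.4402 mm
δ = Σδ_i = 0.542 mm.

0.542 mm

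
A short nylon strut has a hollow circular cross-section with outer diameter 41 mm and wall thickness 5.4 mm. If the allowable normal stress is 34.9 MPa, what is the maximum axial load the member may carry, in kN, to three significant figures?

21.1 kN

A = 603.9 mm².
P_max = σ_allow · A = 34.9 · 603.9 = 21080 N = 21.08 kN.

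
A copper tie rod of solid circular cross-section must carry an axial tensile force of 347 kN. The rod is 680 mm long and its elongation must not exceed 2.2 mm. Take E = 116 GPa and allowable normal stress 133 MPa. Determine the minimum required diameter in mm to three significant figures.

Required area A ≥ P/σ_allow = 347000/133 = 2609 mm².
For a solid circular section, d ≥ √(4A/π) = 57.64 mm.
Elongation limit: A ≥ PL/(Eδ_allow) = 347000·680/(116000·2.2) = 924.6 mm² ⇒ d ≥ 34.31 mm.
The stress limit governs.

57.6 mm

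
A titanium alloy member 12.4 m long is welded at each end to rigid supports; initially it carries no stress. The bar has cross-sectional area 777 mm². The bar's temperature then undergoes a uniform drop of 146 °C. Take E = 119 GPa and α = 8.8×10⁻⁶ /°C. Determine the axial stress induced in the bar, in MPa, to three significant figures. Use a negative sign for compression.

153 MPa

Free thermal expansion αLΔT = 8.8e-6 · 12400 · -146 = -15.93 mm.
The walls impose strain ε = −(-15.93)/12400 = 1.2848e-03; σ = Eε = 119000 · 1.2848e-03 = 152.9 MPa.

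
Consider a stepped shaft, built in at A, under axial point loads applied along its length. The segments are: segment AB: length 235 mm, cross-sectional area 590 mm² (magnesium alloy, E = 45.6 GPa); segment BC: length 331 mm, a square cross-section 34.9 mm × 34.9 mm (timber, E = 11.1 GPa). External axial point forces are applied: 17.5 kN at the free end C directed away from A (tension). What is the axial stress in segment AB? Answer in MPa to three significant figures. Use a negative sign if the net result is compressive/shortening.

Internal axial forces (sectioning from the free end, tension +): N_BC = 17.5 kN, N_AB = 17.5 kN.
σ_AB = N_AB/A_AB = 17500/590 = 29.66 MPa.

29.7 MPa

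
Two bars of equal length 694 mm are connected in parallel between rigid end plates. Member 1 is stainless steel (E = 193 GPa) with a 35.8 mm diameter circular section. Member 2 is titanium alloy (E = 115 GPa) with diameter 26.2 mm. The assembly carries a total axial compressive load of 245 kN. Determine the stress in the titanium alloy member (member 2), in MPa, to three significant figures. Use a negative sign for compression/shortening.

-110 MPa

A_1 = 1007 mm².
A_2 = 539.1 mm².
Equal strain + equilibrium ⇒ each member carries load in proportion to AE: A₁E₁ = 194300000 N, A₂E₂ = 62000000 N, ΣAE = 256300000 N.
σ₂ = P·E₂/ΣAE = -245000·115000/256300000 = -109.9 MPa.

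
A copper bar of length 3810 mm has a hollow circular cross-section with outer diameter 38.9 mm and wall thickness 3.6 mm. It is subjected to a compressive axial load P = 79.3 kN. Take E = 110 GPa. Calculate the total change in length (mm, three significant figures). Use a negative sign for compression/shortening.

A = 399.2 mm².
δ_mech = NL/(AE) = -79300·3810/(399.2·110000) = -6.88 mm.

-6.88 mm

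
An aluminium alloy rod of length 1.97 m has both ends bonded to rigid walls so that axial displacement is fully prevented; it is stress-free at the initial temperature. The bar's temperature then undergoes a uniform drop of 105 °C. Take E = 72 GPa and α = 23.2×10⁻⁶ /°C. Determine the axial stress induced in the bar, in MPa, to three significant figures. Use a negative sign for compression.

Free thermal expansion αLΔT = 23.2e-6 · 1970 · -105 = -4.799 mm.
The walls impose strain ε = −(-4.799)/1970 = 2.4360e-03; σ = Eε = 72000 · 2.4360e-03 = 175.4 MPa.

175 MPa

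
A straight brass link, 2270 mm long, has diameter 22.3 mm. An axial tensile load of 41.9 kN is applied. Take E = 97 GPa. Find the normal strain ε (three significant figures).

A = 390.6 mm².
σ = N/A = 107.3 MPa; ε = σ/E = 107.3/97000 = 1.106e-03.

0.00111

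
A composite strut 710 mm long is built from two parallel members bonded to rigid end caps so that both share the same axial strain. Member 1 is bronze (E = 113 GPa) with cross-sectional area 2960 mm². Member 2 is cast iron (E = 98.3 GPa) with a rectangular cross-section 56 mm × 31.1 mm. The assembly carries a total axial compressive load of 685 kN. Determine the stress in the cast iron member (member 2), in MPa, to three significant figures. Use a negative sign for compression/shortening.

A_2 = 1742 mm².
Equal strain + equilibrium ⇒ each member carries load in proportion to AE: A₁E₁ = 334500000 N, A₂E₂ = 171200000 N, ΣAE = 505700000 N.
σ₂ = P·E₂/ΣAE = -685000·98300/505700000 = -133.2 MPa.

-133 MPa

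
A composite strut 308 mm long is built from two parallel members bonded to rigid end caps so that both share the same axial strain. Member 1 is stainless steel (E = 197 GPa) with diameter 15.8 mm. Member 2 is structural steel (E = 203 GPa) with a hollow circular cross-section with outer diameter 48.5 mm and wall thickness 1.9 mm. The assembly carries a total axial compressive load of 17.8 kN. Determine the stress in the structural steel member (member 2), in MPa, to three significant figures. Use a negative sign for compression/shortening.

A_1 = 196.1 mm².
A_2 = 278.2 mm².
Equal strain + equilibrium ⇒ each member carries load in proportion to AE: A₁E₁ = 38630000 N, A₂E₂ = 56470000 N, ΣAE = 95090000 N.
σ₂ = P·E₂/ΣAE = -17800·203000/95090000 = -38 MPa.

-38.0 MPa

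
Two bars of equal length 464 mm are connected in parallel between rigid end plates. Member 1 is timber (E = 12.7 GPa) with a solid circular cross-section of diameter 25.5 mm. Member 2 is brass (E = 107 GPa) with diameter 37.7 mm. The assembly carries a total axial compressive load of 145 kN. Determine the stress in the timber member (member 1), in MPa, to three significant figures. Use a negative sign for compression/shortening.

A_1 = 510.7 mm².
A_2 = 1116 mm².
Equal strain + equilibrium ⇒ each member carries load in proportion to AE: A₁E₁ = 6486000 N, A₂E₂ = 119400000 N, ΣAE = 125900000 N.
σ₁ = P·E₁/ΣAE = -145000·12700/125900000 = -14.62 MPa.

-14.6 MPa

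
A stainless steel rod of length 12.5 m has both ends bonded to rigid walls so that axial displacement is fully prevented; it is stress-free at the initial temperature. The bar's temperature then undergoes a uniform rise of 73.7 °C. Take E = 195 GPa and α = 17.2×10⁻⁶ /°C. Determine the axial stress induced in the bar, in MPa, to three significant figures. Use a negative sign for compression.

Free thermal expansion αLΔT = 17.2e-6 · 12500 · 73.7 = 15.85 mm.
The walls impose strain ε = −(15.85)/12500 = -1.2676e-03; σ = Eε = 195000 · -1.2676e-03 = -247.2 MPa.

-247 MPa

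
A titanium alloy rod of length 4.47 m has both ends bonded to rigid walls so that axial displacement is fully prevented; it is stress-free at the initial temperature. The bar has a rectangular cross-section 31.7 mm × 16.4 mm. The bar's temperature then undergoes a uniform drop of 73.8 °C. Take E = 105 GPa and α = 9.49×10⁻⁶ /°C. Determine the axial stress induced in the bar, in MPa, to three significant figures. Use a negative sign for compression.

73.5 MPa

Free thermal expansion αLΔT = 9.49e-6 · 4470 · -73.8 = -3.131 mm.
The walls impose strain ε = −(-3.131)/4470 = 7.0036e-04; σ = Eε = 105000 · 7.0036e-04 = 73.54 MPa.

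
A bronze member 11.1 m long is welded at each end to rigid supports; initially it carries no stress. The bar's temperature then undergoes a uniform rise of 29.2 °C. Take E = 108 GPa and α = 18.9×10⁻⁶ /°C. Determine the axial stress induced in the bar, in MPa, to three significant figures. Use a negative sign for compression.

-59.6 MPa

Free thermal expansion αLΔT = 18.9e-6 · 11100 · 29.2 = 6.126 mm.
The walls impose strain ε = −(6.126)/11100 = -5.5188e-04; σ = Eε = 108000 · -5.5188e-04 = -59.6 MPa.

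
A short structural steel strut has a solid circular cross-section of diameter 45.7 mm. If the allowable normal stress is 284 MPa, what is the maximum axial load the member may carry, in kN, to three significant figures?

A = 1640 mm².
P_max = σ_allow · A = 284 · 1640 = 465800 N = 465.8 kN.

466 kN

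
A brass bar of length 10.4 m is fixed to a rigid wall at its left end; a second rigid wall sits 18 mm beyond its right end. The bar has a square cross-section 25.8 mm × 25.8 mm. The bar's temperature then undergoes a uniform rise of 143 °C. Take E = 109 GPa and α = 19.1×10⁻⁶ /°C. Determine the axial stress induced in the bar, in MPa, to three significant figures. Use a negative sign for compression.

-109 MPa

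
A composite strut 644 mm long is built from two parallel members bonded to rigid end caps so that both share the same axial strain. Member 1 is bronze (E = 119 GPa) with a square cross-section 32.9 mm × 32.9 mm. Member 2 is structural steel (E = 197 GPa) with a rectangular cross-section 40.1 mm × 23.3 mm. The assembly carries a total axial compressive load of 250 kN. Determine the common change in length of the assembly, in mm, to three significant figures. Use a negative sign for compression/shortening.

A_1 = 1082 mm².
A_2 = 934.3 mm².
Equal strain + equilibrium ⇒ each member carries load in proportion to AE: A₁E₁ = 128800000 N, A₂E₂ = 184100000 N, ΣAE = 312900000 N.
δ = PL/ΣAE = -250000·644/312900000 = -0.5146 mm.

-0.515 mm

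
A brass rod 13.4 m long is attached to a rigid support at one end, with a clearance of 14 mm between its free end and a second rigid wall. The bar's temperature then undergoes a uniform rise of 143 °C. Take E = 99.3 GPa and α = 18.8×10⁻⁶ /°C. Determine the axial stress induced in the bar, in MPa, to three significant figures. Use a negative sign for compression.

Free thermal expansion αLΔT = 18.8e-6 · 13400 · 143 = 36.02 mm.
The walls engage after the gap closes; constrained expansion = 36.02 − 14 = 22.02 mm.
The walls impose strain ε = −(22.02)/13400 = -1.6436e-03; σ = Eε = 99300 · -1.6436e-03 = -163.2 MPa.

-163 MPa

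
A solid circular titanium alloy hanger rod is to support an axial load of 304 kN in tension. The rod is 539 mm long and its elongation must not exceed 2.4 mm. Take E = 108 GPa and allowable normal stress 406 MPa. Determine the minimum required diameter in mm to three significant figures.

30.9 mm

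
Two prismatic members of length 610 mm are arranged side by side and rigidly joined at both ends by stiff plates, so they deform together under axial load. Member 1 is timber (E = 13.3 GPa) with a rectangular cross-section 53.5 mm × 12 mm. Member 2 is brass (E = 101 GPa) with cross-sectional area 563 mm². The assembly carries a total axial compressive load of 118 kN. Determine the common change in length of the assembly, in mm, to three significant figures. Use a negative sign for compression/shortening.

-1.10 mm

A_1 = 642 mm².
Equal strain + equilibrium ⇒ each member carries load in proportion to AE: A₁E₁ = 8539000 N, A₂E₂ = 56860000 N, ΣAE = 65400000 N.
δ = PL/ΣAE = -118000·610/65400000 = -1.101 mm.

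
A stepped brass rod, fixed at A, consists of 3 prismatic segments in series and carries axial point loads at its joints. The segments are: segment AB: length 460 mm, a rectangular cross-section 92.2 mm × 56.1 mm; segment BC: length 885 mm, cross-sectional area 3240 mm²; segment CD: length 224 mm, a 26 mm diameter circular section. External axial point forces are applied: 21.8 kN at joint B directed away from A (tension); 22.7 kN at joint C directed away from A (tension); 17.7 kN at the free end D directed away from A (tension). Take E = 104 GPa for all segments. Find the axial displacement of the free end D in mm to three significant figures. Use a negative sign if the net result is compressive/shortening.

0.231 mm

Internal axial forces (sectioning from the free end, tension +): N_CD = 17.7 kN, N_BC = 40.4 kN, N_AB = 62.2 kN.
A_AB = 5172 mm².
A_CD = 530.9 mm².
δ_AB = 62200·460/(5172·104000) = 0.05319 mm
δ_BC = 40400·885/(3240·104000) = 0.1061 mm
δ_CD = 17700·224/(530.9·104000) = 0.0718 mm
δ = Σδ_i = 0.2311 mm.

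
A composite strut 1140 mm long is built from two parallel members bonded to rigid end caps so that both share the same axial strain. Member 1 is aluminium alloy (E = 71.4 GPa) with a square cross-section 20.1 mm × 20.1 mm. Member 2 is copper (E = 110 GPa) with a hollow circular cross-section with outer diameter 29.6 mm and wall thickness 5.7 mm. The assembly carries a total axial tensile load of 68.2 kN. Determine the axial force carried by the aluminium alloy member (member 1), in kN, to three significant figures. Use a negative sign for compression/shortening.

A_1 = 404 mm².
A_2 = 428 mm².
Equal strain + equilibrium ⇒ each member carries load in proportion to AE: A₁E₁ = 28850000 N, A₂E₂ = 47080000 N, ΣAE = 75920000 N.
F₁ = P·A₁E₁/ΣAE = 68200·28850000/75920000 = 25910 N.

25.9 kN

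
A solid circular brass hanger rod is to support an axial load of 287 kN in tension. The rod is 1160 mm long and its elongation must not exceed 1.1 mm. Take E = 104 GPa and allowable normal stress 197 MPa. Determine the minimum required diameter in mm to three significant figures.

60.9 mm

Required area A ≥ P/σ_allow = 287000/197 = 1457 mm².
For a solid circular section, d ≥ √(4A/π) = 43.07 mm.
Elongation limit: A ≥ PL/(Eδ_allow) = 287000·1160/(104000·1.1) = 2910 mm² ⇒ d ≥ 60.87 mm.
The elongation limit governs.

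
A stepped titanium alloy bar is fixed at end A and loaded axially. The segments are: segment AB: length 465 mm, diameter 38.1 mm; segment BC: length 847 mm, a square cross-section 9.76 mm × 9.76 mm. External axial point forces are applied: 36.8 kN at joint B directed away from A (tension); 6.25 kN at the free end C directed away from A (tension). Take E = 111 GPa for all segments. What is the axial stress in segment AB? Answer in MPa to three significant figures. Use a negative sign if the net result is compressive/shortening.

37.8 MPa

Internal axial forces (sectioning from the free end, tension +): N_BC = 6.25 kN, N_AB = 43.05 kN.
A_AB = 1140 mm².
σ_AB = N_AB/A_AB = 43050/1140 = 37.76 MPa.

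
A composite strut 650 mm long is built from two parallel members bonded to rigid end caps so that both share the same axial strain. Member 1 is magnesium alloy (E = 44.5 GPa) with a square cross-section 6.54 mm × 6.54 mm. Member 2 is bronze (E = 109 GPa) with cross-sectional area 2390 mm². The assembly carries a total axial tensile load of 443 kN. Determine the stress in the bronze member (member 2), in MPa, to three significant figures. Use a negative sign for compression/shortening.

A_1 = 42.77 mm².
Equal strain + equilibrium ⇒ each member carries load in proportion to AE: A₁E₁ = 1903000 N, A₂E₂ = 260500000 N, ΣAE = 262400000 N.
σ₂ = P·E₂/ΣAE = 443000·109000/262400000 = 184 MPa.

184 MPa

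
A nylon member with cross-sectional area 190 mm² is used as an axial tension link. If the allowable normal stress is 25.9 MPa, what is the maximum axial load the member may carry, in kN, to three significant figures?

4.92 kN

P_max = σ_allow · A = 25.9 · 190 = 4921 N = 4.921 kN.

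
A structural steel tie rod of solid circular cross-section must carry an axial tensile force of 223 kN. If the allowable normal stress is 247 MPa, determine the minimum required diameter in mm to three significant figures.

Required area A ≥ P/σ_allow = 223000/247 = 902.8 mm².
For a solid circular section, d ≥ √(4A/π) = 33.9 mm.

33.9 mm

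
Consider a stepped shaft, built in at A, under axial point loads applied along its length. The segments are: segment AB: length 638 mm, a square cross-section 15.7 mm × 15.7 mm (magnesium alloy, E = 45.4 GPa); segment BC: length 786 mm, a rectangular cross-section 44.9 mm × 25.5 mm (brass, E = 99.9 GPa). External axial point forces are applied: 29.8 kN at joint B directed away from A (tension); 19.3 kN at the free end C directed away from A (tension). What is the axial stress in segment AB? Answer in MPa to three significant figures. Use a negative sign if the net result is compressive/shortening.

Internal axial forces (sectioning from the free end, tension +): N_BC = 19.3 kN, N_AB = 49.1 kN.
A_AB = 246.5 mm².
σ_AB = N_AB/A_AB = 49100/246.5 = 199.2 MPa.

199 MPa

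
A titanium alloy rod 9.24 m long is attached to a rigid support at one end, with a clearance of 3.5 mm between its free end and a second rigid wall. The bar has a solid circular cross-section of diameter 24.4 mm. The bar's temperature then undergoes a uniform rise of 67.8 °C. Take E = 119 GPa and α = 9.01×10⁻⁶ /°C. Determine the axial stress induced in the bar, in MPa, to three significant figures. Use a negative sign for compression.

Free thermal expansion αLΔT = 9.01e-6 · 9240 · 67.8 = 5.645 mm.
The walls engage after the gap closes; constrained expansion = 5.645 − 3.5 = 2.145 mm.
The walls impose strain ε = −(2.145)/9240 = -2.3209e-04; σ = Eε = 119000 · -2.3209e-04 = -27.62 MPa.

-27.6 MPa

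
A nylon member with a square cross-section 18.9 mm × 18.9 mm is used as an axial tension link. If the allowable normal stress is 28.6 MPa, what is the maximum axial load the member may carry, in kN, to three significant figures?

A = 357.2 mm².
P_max = σ_allow · A = 28.6 · 357.2 = 10220 N = 10.22 kN.

10.2 kN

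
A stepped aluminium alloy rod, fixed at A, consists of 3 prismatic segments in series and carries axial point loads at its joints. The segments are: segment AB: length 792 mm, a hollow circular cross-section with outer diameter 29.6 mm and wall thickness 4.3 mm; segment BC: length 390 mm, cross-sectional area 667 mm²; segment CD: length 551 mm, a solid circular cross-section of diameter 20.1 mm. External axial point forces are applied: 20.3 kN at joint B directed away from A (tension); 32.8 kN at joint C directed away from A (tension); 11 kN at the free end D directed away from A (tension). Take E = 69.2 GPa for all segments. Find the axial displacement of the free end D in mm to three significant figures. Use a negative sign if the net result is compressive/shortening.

Internal axial forces (sectioning from the free end, tension +): N_CD = 11 kN, N_BC = 43.8 kN, N_AB = 64.1 kN.
A_AB = 341.8 mm².
A_CD = 317.3 mm².
δ_AB = 64100·792/(341.8·69200) = 2.147 mm
δ_BC = 43800·390/(667·69200) = 0.3701 mm
δ_CD = 11000·551/(317.3·69200) = 0.276 mm
δ = Σδ_i = 2.793 mm.

2.79 mm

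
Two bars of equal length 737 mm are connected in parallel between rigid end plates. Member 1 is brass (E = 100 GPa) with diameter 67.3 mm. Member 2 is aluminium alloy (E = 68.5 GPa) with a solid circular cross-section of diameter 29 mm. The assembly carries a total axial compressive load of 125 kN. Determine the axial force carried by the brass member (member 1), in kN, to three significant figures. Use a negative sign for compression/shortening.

-111 kN

A_1 = 3557 mm².
A_2 = 660.5 mm².
Equal strain + equilibrium ⇒ each member carries load in proportion to AE: A₁E₁ = 355700000 N, A₂E₂ = 45250000 N, ΣAE = 401000000 N.
F₁ = P·A₁E₁/ΣAE = -125000·355700000/401000000 = -110900 N.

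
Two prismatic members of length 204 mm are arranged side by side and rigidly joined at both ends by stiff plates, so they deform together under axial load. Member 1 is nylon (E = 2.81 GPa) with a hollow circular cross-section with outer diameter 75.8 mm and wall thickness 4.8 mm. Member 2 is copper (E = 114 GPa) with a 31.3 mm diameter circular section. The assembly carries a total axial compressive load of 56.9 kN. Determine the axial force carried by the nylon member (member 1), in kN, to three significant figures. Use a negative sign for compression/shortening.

-1.89 kN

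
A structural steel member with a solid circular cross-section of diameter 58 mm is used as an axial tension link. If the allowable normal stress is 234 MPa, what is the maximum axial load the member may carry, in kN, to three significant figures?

618 kN

A = 2642 mm².
P_max = σ_allow · A = 234 · 2642 = 618200 N = 618.2 kN.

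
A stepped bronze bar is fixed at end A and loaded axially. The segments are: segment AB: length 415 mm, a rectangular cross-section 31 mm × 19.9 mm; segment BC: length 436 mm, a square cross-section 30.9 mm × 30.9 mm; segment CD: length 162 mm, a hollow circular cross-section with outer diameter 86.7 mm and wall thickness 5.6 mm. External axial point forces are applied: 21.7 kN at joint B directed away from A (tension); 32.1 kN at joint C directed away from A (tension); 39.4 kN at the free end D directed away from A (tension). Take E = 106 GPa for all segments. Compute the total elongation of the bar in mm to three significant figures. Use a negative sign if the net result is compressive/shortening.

Internal axial forces (sectioning from the free end, tension +): N_CD = 39.4 kN, N_BC = 71.5 kN, N_AB = 93.2 kN.
A_AB = 616.9 mm².
A_BC = 954.8 mm².
A_CD = 1427 mm².
δ_AB = 93200·415/(616.9·106000) = 0.5915 mm
δ_BC = 71500·436/(954.8·106000) = 0.308 mm
δ_CD = 39400·162/(1427·106000) = 0.0422 mm
δ = Σδ_i = 0.9417 mm.

0.942 mm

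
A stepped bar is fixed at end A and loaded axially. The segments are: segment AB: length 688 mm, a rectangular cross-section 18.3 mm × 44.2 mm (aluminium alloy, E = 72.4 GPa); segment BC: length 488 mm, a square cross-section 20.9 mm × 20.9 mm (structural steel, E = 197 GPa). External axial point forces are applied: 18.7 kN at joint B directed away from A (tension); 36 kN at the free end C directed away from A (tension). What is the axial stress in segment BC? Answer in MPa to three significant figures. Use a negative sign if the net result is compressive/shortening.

Internal axial forces (sectioning from the free end, tension +): N_BC = 36 kN, N_AB = 54.7 kN.
A_BC = 436.8 mm².
σ_BC = N_BC/A_BC = 36000/436.8 = 82.42 MPa.

82.4 MPa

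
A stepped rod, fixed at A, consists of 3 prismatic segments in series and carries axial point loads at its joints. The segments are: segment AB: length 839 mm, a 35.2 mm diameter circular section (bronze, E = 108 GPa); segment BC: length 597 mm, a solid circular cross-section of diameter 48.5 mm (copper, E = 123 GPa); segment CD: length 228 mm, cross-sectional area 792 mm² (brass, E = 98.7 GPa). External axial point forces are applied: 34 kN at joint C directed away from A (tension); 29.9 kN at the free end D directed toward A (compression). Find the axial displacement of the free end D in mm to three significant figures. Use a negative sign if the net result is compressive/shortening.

-0.0437 mm

Internal axial forces (sectioning from the free end, tension +): N_CD = -29.9 kN, N_BC = 4.1 kN, N_AB = 4.1 kN.
A_AB = 973.1 mm².
A_BC = 1847 mm².
δ_AB = 4100·839/(973.1·108000) = 0.03273 mm
δ_BC = 4100·597/(1847·123000) = 0.01077 mm
δ_CD = -29900·228/(792·98700) = -0.08721 mm
δ = Σδ_i = -0.04371 mm.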